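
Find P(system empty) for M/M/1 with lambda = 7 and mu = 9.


P0 = 1 - rho = 1 - 7/9 = 0.2222

0.2222


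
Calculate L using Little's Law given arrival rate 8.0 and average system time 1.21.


L = lambda * W = 8.0 * 1.21 = 9.68

9.68


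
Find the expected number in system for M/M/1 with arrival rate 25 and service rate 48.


rho = 25/48; L = rho/(1-rho) = 1.09

1.09


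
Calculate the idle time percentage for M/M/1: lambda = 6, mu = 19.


Idle fraction = (1 - rho) * 100 = (1 - 6/19) * 100 = 68.4%

68.4%


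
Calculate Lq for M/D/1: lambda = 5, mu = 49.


M/D/1: Lq = rho^2 / (2*(1-rho)) where rho = 5/49; Lq = 0.01

0.01


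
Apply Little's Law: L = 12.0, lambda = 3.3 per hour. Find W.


W = L / lambda = 12.0 / 3.3 = 3.6364 hours

3.6364 hours


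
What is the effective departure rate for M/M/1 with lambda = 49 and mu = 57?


For a stable queue (lambda < mu), throughput = lambda = 49 per hour

49 per hour


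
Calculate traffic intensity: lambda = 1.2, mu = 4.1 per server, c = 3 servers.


rho = lambda / (c * mu) = 1.2 / (3 * 4.1) = 0.0976

0.0976


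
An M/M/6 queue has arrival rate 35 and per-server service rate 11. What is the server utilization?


rho = lambda/(c*mu) = 35/(6*11) = 0.5303

0.5303


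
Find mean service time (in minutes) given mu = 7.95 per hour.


Mean service time = 60/mu = 60/7.95 = 7.55 minutes

7.55 minutes


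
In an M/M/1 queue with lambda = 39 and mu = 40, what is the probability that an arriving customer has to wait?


P(wait) = rho = lambda/mu = 39/40 = 0.975

0.975


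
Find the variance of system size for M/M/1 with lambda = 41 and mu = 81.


rho = 41/81; Var(N) = rho/(1-rho)^2 = 2.08

2.08


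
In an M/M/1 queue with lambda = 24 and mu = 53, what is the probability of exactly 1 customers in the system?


rho = 24/53; P(n) = (1-rho)*rho^n = (1-24/53)*(24/53)^1 = 0.2478

0.2478


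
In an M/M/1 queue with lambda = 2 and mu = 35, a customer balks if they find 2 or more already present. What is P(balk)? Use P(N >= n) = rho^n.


P(N >= 2) = rho^2 = (2/35)^2 = 0.0033

0.0033


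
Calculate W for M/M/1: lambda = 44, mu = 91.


W = 1/(mu - lambda) = 1/(91 - 44) = 0.0213 hours

0.0213 hours


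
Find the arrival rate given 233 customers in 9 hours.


lambda = total arrivals / time = 233 / 9 = 25.89 per hour

25.89 per hour


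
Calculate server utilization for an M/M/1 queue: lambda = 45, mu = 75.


rho = lambda/mu = 45/75 = 0.6

0.6


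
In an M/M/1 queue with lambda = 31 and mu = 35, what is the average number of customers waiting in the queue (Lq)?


rho = 31/35; Lq = rho^2/(1-rho) = 6.86

6.86


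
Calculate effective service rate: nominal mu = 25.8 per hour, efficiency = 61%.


Effective rate = mu * efficiency = 25.8 * 0.61 = 15.74 per hour

15.74 per hour


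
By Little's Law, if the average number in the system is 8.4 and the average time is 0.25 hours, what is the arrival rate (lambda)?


lambda = L / W = 8.4 / 0.25 = 33.6 per hour

33.6 per hour


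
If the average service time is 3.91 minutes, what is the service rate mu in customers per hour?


mu = 60 / avg_service_time = 60 / 3.91 = 15.35 per hour

15.35 per hour


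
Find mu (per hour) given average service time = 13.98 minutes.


mu = 60 / avg_service_time = 60 / 13.98 = 4.29 per hour

4.29 per hour


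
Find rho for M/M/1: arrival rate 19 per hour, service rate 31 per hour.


rho = lambda/mu = 19/31 = 0.6129

0.6129


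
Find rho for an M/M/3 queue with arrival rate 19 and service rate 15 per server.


rho = lambda/(c*mu) = 19/(3*15) = 0.4222

0.4222


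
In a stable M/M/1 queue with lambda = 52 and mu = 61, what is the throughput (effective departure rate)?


For a stable queue (lambda < mu), throughput = lambda = 52 per hour

52 per hour


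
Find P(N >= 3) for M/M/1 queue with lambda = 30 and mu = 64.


P(N >= 3) = rho^3 = (30/64)^3 = 0.103

0.103


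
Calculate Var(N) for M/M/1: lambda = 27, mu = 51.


rho = 27/51; Var(N) = rho/(1-rho)^2 = 2.39

2.39


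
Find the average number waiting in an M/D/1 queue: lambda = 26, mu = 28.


M/D/1: Lq = rho^2 / (2*(1-rho)) where rho = 26/28; Lq = 6.04

6.04


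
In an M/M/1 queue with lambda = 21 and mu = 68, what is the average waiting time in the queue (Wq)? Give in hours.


rho = 21/68; Wq = rho/(mu - lambda) = 0.0066 hours

0.0066 hours


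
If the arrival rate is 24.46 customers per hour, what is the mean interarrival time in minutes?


Mean interarrival time = 60/lambda = 60/24.46 = 2.45 minutes

2.45 minutes


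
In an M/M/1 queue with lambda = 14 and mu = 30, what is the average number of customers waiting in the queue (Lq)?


rho = 14/30; Lq = rho^2/(1-rho) = 0.41

0.41


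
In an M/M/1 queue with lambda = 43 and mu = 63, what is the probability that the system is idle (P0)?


P0 = 1 - rho = 1 - 43/63 = 0.3175

0.3175


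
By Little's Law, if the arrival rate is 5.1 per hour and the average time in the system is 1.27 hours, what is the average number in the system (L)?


L = lambda * W = 5.1 * 1.27 = 6.48

6.48


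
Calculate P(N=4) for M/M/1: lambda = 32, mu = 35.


rho = 32/35; P(n) = (1-rho)*rho^n = (1-32/35)*(32/35)^4 = 0.0599

0.0599


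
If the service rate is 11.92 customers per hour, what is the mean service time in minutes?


Mean service time = 60/mu = 60/11.92 = 5.03 minutes

5.03 minutes


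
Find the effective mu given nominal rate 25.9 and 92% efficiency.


Effective rate = mu * efficiency = 25.9 * 0.92 = 23.83 per hour

23.83 per hour


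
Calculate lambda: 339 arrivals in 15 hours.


lambda = total arrivals / time = 339 / 15 = 22.6 per hour

22.6 per hour


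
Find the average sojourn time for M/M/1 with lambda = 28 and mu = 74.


W = 1/(mu - lambda) = 1/(74 - 28) = 0.0217 hours

0.0217 hours


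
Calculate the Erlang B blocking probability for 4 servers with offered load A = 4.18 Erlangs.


B(N,A) = (A^N/N!) / sum(A^k/k!, k=0..N) with N=4, A=4.18 = 0.3278

0.3278


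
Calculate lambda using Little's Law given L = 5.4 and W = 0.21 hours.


lambda = L / W = 5.4 / 0.21 = 25.71 per hour

25.71 per hour


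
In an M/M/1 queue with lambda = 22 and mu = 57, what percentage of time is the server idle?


Idle fraction = (1 - rho) * 100 = (1 - 22/57) * 100 = 61.4%

61.4%


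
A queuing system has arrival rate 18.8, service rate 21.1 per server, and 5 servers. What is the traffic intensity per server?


rho = lambda / (c * mu) = 18.8 / (5 * 21.1) = 0.1782

0.1782


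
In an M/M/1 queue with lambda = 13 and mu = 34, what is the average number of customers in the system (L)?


rho = 13/34; L = rho/(1-rho) = 0.62

0.62


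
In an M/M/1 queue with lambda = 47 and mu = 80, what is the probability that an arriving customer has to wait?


P(wait) = rho = lambda/mu = 47/80 = 0.5875

0.5875


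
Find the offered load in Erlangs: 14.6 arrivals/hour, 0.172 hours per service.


Offered load a = lambda * E[S] = 14.6 * 0.172 = 2.51 Erlangs

2.51 Erlangs


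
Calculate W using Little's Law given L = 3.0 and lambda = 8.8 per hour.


W = L / lambda = 3.0 / 8.8 = 0.3409 hours

0.3409 hours


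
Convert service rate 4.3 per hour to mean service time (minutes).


Mean service time = 60/mu = 60/4.3 = 13.95 minutes

13.95 minutes


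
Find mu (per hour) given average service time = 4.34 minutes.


mu = 60 / avg_service_time = 60 / 4.34 = 13.82 per hour

13.82 per hour


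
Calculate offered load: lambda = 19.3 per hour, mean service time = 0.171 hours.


Offered load a = lambda * E[S] = 19.3 * 0.171 = 3.3 Erlangs

3.3 Erlangs


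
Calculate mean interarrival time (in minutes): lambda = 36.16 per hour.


Mean interarrival time = 60/lambda = 60/36.16 = 1.66 minutes

1.66 minutes


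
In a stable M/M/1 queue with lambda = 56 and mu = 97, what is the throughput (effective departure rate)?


For a stable queue (lambda < mu), throughput = lambda = 56 per hour

56 per hour


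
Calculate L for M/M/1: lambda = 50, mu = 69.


rho = 50/69; L = rho/(1-rho) = 2.63

2.63


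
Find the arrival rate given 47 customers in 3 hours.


lambda = total arrivals / time = 47 / 3 = 15.67 per hour

15.67 per hour


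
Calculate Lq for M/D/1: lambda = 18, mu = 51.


M/D/1: Lq = rho^2 / (2*(1-rho)) where rho = 18/51; Lq = 0.1

0.1


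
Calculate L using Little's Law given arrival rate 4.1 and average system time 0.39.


L = lambda * W = 4.1 * 0.39 = 1.6

1.6


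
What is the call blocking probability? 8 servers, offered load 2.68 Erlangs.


B(N,A) = (A^N/N!) / sum(A^k/k!, k=0..N) with N=8, A=2.68 = 0.0045

0.0045


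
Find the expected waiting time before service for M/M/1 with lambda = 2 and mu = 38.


rho = 2/38; Wq = rho/(mu - lambda) = 0.0015 hours

0.0015 hours


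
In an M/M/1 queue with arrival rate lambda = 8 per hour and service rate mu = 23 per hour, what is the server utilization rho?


rho = lambda/mu = 8/23 = 0.3478

0.3478


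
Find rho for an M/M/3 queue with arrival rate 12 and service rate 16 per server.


rho = lambda/(c*mu) = 12/(3*16) = 0.25

0.25


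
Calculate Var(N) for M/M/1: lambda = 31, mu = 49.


rho = 31/49; Var(N) = rho/(1-rho)^2 = 4.69

4.69


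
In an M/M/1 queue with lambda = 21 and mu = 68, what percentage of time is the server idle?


Idle fraction = (1 - rho) * 100 = (1 - 21/68) * 100 = 69.1%

69.1%


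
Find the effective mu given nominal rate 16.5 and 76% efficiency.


Effective rate = mu * efficiency = 16.5 * 0.76 = 12.54 per hour

12.54 per hour


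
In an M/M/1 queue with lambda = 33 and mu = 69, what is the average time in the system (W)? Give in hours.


W = 1/(mu - lambda) = 1/(69 - 33) = 0.0278 hours

0.0278 hours


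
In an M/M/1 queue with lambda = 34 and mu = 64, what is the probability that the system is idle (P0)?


P0 = 1 - rho = 1 - 34/64 = 0.4688

0.4688


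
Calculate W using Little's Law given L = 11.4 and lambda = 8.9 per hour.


W = L / lambda = 11.4 / 8.9 = 1.2809 hours

1.2809 hours


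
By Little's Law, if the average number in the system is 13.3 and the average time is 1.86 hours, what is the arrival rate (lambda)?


lambda = L / W = 13.3 / 1.86 = 7.15 per hour

7.15 per hour


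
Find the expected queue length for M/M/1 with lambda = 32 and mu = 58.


rho = 32/58; Lq = rho^2/(1-rho) = 0.68

0.68


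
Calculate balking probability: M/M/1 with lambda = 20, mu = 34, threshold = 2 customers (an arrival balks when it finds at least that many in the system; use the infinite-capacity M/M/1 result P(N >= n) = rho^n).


P(N >= 2) = rho^2 = (20/34)^2 = 0.346

0.346


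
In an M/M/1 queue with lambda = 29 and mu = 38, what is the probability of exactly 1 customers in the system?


rho = 29/38; P(n) = (1-rho)*rho^n = (1-29/38)*(29/38)^1 = 0.1807

0.1807


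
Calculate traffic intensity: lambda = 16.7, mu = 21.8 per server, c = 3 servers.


rho = lambda / (c * mu) = 16.7 / (3 * 21.8) = 0.2554

0.2554


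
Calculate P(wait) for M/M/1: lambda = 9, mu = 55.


P(wait) = rho = lambda/mu = 9/55 = 0.1636

0.1636


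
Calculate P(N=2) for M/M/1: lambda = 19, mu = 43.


rho = 19/43; P(n) = (1-rho)*rho^n = (1-19/43)*(19/43)^2 = 0.109

0.109


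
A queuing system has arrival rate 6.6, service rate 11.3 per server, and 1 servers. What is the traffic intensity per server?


rho = lambda / (c * mu) = 6.6 / (1 * 11.3) = 0.5841

0.5841


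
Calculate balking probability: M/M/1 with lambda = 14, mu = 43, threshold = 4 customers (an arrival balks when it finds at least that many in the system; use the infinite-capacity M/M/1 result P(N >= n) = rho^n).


P(N >= 4) = rho^4 = (14/43)^4 = 0.0112

0.0112


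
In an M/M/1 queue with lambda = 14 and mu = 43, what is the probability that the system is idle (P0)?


P0 = 1 - rho = 1 - 14/43 = 0.6744

0.6744


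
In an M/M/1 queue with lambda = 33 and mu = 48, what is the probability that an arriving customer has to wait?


P(wait) = rho = lambda/mu = 33/48 = 0.6875

0.6875


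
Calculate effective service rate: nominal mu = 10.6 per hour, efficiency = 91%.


Effective rate = mu * efficiency = 10.6 * 0.91 = 9.65 per hour

9.65 per hour


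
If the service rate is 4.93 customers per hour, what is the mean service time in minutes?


Mean service time = 60/mu = 60/4.93 = 12.17 minutes

12.17 minutes


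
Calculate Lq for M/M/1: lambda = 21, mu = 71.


rho = 21/71; Lq = rho^2/(1-rho) = 0.12

0.12


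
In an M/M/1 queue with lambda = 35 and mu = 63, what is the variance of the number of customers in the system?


rho = 35/63; Var(N) = rho/(1-rho)^2 = 2.81

2.81


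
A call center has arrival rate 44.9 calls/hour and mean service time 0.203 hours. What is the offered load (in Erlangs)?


Offered load a = lambda * E[S] = 44.9 * 0.203 = 9.11 Erlangs

9.11 Erlangs


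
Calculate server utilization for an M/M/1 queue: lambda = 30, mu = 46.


rho = lambda/mu = 30/46 = 0.6522

0.6522


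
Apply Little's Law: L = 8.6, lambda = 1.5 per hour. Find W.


W = L / lambda = 8.6 / 1.5 = 5.7333 hours

5.7333 hours


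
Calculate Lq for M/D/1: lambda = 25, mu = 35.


M/D/1: Lq = rho^2 / (2*(1-rho)) where rho = 25/35; Lq = 0.89

0.89


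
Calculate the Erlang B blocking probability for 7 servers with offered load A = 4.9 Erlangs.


B(N,A) = (A^N/N!) / sum(A^k/k!, k=0..N) with N=7, A=4.9 = 0.1143

0.1143


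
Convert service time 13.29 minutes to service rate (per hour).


mu = 60 / avg_service_time = 60 / 13.29 = 4.51 per hour

4.51 per hour


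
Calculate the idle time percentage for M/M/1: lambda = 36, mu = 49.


Idle fraction = (1 - rho) * 100 = (1 - 36/49) * 100 = 26.5%

26.5%


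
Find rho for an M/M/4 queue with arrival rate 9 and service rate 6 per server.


rho = lambda/(c*mu) = 9/(4*6) = 0.375

0.375


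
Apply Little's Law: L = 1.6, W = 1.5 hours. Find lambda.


lambda = L / W = 1.6 / 1.5 = 1.07 per hour

1.07 per hour


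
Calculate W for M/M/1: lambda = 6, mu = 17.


W = 1/(mu - lambda) = 1/(17 - 6) = 0.0909 hours

0.0909 hours


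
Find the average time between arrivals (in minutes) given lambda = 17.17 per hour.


Mean interarrival time = 60/lambda = 60/17.17 = 3.49 minutes

3.49 minutes


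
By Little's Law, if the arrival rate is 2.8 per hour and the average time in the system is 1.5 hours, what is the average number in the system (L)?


L = lambda * W = 2.8 * 1.5 = 4.2

4.2


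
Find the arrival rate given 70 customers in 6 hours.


lambda = total arrivals / time = 70 / 6 = 11.67 per hour

11.67 per hour


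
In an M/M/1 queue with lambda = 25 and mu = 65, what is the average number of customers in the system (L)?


rho = 25/65; L = rho/(1-rho) = 0.63

0.63


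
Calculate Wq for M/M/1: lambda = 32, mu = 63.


rho = 32/63; Wq = rho/(mu - lambda) = 0.0164 hours

0.0164 hours


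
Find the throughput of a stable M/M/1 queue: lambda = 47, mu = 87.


For a stable queue (lambda < mu), throughput = lambda = 47 per hour

47 per hour


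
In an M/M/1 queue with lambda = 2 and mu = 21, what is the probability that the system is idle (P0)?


P0 = 1 - rho = 1 - 2/21 = 0.9048

0.9048


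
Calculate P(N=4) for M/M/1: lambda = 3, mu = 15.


rho = 3/15; P(n) = (1-rho)*rho^n = (1-3/15)*(3/15)^4 = 0.0013

0.0013


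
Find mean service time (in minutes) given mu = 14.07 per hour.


Mean service time = 60/mu = 60/14.07 = 4.26 minutes

4.26 minutes


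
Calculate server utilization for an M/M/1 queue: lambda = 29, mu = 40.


rho = lambda/mu = 29/40 = 0.725

0.725


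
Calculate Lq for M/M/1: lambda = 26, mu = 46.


rho = 26/46; Lq = rho^2/(1-rho) = 0.73

0.73


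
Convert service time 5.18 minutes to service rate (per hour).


mu = 60 / avg_service_time = 60 / 5.18 = 11.58 per hour

11.58 per hour


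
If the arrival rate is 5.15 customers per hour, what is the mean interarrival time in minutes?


Mean interarrival time = 60/lambda = 60/5.15 = 11.65 minutes

11.65 minutes


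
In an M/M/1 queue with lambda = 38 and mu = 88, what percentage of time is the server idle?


Idle fraction = (1 - rho) * 100 = (1 - 38/88) * 100 = 56.8%

56.8%


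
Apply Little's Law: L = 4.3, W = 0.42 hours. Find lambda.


lambda = L / W = 4.3 / 0.42 = 10.24 per hour

10.24 per hour


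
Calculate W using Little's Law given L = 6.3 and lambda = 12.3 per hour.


W = L / lambda = 6.3 / 12.3 = 0.5122 hours

0.5122 hours


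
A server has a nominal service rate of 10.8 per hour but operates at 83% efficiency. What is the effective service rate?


Effective rate = mu * efficiency = 10.8 * 0.83 = 8.96 per hour

8.96 per hour


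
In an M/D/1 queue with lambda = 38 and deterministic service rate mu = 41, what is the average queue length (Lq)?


M/D/1: Lq = rho^2 / (2*(1-rho)) where rho = 38/41; Lq = 5.87

5.87


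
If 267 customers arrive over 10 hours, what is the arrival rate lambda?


lambda = total arrivals / time = 267 / 10 = 26.7 per hour

26.7 per hour


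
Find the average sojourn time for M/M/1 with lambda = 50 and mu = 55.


W = 1/(mu - lambda) = 1/(55 - 50) = 0.2 hours

0.2 hours


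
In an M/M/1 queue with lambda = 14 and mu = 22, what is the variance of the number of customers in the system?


rho = 14/22; Var(N) = rho/(1-rho)^2 = 4.81

4.81


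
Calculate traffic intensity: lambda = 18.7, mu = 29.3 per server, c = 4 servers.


rho = lambda / (c * mu) = 18.7 / (4 * 29.3) = 0.1596

0.1596


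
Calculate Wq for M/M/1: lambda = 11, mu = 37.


rho = 11/37; Wq = rho/(mu - lambda) = 0.0114 hours

0.0114 hours


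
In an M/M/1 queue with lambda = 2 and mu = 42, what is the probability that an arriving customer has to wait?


P(wait) = rho = lambda/mu = 2/42 = 0.0476

0.0476


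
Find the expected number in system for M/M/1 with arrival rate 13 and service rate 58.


rho = 13/58; L = rho/(1-rho) = 0.29

0.29


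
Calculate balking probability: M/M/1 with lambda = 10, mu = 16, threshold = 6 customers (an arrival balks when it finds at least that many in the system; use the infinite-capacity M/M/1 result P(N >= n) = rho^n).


P(N >= 6) = rho^6 = (10/16)^6 = 0.0596

0.0596


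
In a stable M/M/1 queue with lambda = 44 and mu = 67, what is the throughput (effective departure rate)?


For a stable queue (lambda < mu), throughput = lambda = 44 per hour

44 per hour


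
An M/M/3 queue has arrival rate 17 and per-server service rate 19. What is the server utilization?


rho = lambda/(c*mu) = 17/(3*19) = 0.2982

0.2982


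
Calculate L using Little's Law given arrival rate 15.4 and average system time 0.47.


L = lambda * W = 15.4 * 0.47 = 7.24

7.24


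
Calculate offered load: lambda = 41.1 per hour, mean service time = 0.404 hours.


Offered load a = lambda * E[S] = 41.1 * 0.404 = 16.6 Erlangs

16.6 Erlangs


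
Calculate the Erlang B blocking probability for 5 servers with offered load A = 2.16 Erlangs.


B(N,A) = (A^N/N!) / sum(A^k/k!, k=0..N) with N=5, A=2.16 = 0.0463

0.0463


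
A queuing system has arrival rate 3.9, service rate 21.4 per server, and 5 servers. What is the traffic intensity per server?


rho = lambda / (c * mu) = 3.9 / (5 * 21.4) = 0.0364

0.0364


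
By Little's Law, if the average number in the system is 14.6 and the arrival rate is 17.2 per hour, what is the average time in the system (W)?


W = L / lambda = 14.6 / 17.2 = 0.8488 hours

0.8488 hours


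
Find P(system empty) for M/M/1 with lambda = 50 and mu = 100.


P0 = 1 - rho = 1 - 50/100 = 0.5

0.5


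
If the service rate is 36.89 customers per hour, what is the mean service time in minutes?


Mean service time = 60/mu = 60/36.89 = 1.63 minutes

1.63 minutes


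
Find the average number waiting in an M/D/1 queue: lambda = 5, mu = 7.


M/D/1: Lq = rho^2 / (2*(1-rho)) where rho = 5/7; Lq = 0.89

0.89


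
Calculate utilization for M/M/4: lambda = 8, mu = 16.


rho = lambda/(c*mu) = 8/(4*16) = 0.125

0.125


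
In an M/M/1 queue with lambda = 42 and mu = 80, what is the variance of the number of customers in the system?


rho = 42/80; Var(N) = rho/(1-rho)^2 = 2.33

2.33


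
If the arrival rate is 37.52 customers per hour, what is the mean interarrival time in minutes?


Mean interarrival time = 60/lambda = 60/37.52 = 1.6 minutes

1.6 minutes


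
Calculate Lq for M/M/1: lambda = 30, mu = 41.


rho = 30/41; Lq = rho^2/(1-rho) = 2.0

2.0


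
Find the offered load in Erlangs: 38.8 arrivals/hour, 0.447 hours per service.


Offered load a = lambda * E[S] = 38.8 * 0.447 = 17.34 Erlangs

17.34 Erlangs


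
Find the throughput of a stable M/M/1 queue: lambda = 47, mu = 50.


For a stable queue (lambda < mu), throughput = lambda = 47 per hour

47 per hour


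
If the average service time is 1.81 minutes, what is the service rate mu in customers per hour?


mu = 60 / avg_service_time = 60 / 1.81 = 33.15 per hour

33.15 per hour


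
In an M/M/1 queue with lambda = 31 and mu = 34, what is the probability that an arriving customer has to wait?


P(wait) = rho = lambda/mu = 31/34 = 0.9118

0.9118


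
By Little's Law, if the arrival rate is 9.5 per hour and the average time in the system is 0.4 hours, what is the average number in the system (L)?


L = lambda * W = 9.5 * 0.4 = 3.8

3.8


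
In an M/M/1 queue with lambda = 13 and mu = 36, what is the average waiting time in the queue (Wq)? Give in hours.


rho = 13/36; Wq = rho/(mu - lambda) = 0.0157 hours

0.0157 hours


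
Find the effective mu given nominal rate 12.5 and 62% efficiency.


Effective rate = mu * efficiency = 12.5 * 0.62 = 7.75 per hour

7.75 per hour


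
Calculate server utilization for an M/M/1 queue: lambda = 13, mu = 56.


rho = lambda/mu = 13/56 = 0.2321

0.2321


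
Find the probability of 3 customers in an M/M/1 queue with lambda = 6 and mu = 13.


rho = 6/13; P(n) = (1-rho)*rho^n = (1-6/13)*(6/13)^3 = 0.0529

0.0529


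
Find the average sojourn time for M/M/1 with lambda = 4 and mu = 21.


W = 1/(mu - lambda) = 1/(21 - 4) = 0.0588 hours

0.0588 hours


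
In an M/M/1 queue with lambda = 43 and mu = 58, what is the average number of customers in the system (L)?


rho = 43/58; L = rho/(1-rho) = 2.87

2.87


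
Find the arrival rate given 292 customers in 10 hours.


lambda = total arrivals / time = 292 / 10 = 29.2 per hour

29.2 per hour


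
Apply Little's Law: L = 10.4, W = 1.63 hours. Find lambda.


lambda = L / W = 10.4 / 1.63 = 6.38 per hour

6.38 per hour


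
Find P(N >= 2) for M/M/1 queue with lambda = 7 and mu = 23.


P(N >= 2) = rho^2 = (7/23)^2 = 0.0926

0.0926


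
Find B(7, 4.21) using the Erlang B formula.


B(N,A) = (A^N/N!) / sum(A^k/k!, k=0..N) with N=7, A=4.21 = 0.0738

0.0738


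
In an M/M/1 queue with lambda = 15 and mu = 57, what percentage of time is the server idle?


Idle fraction = (1 - rho) * 100 = (1 - 15/57) * 100 = 73.7%

73.7%


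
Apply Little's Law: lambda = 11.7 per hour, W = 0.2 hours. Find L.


L = lambda * W = 11.7 * 0.2 = 2.34

2.34


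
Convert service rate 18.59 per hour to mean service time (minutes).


Mean service time = 60/mu = 60/18.59 = 3.23 minutes

3.23 minutes


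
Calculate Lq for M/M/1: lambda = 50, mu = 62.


rho = 50/62; Lq = rho^2/(1-rho) = 3.36

3.36


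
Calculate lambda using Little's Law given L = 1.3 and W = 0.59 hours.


lambda = L / W = 1.3 / 0.59 = 2.2 per hour

2.2 per hour


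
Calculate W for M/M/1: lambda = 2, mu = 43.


W = 1/(mu - lambda) = 1/(43 - 2) = 0.0244 hours

0.0244 hours


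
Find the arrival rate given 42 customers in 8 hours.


lambda = total arrivals / time = 42 / 8 = 5.25 per hour

5.25 per hour


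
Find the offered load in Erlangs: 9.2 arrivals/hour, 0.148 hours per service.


Offered load a = lambda * E[S] = 9.2 * 0.148 = 1.36 Erlangs

1.36 Erlangs


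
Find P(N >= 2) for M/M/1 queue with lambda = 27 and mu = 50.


P(N >= 2) = rho^2 = (27/50)^2 = 0.2916

0.2916


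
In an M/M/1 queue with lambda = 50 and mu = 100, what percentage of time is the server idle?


Idle fraction = (1 - rho) * 100 = (1 - 50/100) * 100 = 50.0%

50.0%


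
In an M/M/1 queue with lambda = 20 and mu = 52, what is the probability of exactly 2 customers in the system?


rho = 20/52; P(n) = (1-rho)*rho^n = (1-20/52)*(20/52)^2 = 0.091

0.091


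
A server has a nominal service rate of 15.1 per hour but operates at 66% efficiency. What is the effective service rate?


Effective rate = mu * efficiency = 15.1 * 0.66 = 9.97 per hour

9.97 per hour


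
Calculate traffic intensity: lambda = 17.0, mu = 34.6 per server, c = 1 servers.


rho = lambda / (c * mu) = 17.0 / (1 * 34.6) = 0.4913

0.4913


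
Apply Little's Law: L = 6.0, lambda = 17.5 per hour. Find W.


W = L / lambda = 6.0 / 17.5 = 0.3429 hours

0.3429 hours


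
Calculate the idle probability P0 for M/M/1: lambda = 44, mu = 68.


P0 = 1 - rho = 1 - 44/68 = 0.3529

0.3529


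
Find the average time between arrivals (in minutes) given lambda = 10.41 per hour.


Mean interarrival time = 60/lambda = 60/10.41 = 5.76 minutes

5.76 minutes


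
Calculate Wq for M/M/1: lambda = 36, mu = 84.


rho = 36/84; Wq = rho/(mu - lambda) = 0.0089 hours

0.0089 hours


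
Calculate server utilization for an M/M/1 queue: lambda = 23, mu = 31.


rho = lambda/mu = 23/31 = 0.7419

0.7419


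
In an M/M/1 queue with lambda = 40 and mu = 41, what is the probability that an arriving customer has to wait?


P(wait) = rho = lambda/mu = 40/41 = 0.9756

0.9756


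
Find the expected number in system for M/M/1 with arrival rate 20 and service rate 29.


rho = 20/29; L = rho/(1-rho) = 2.22

2.22


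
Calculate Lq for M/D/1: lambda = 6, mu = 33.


M/D/1: Lq = rho^2 / (2*(1-rho)) where rho = 6/33; Lq = 0.02

0.02


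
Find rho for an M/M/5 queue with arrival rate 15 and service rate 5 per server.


rho = lambda/(c*mu) = 15/(5*5) = 0.6

0.6


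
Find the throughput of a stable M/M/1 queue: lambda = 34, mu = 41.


For a stable queue (lambda < mu), throughput = lambda = 34 per hour

34 per hour


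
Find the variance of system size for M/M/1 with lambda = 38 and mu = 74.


rho = 38/74; Var(N) = rho/(1-rho)^2 = 2.17

2.17


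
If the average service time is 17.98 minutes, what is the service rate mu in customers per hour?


mu = 60 / avg_service_time = 60 / 17.98 = 3.34 per hour

3.34 per hour


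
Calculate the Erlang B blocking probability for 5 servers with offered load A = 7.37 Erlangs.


B(N,A) = (A^N/N!) / sum(A^k/k!, k=0..N) with N=5, A=7.37 = 0.4459

0.4459


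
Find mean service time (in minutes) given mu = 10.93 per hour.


Mean service time = 60/mu = 60/10.93 = 5.49 minutes

5.49 minutes


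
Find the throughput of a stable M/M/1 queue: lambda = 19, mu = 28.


For a stable queue (lambda < mu), throughput = lambda = 19 per hour

19 per hour


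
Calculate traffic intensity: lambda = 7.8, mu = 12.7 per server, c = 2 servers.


rho = lambda / (c * mu) = 7.8 / (2 * 12.7) = 0.3071

0.3071


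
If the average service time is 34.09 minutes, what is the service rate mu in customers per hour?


mu = 60 / avg_service_time = 60 / 34.09 = 1.76 per hour

1.76 per hour


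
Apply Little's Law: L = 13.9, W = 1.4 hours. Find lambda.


lambda = L / W = 13.9 / 1.4 = 9.93 per hour

9.93 per hour


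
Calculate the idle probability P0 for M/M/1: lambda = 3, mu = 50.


P0 = 1 - rho = 1 - 3/50 = 0.94

0.94


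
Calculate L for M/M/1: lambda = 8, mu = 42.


rho = 8/42; L = rho/(1-rho) = 0.24

0.24


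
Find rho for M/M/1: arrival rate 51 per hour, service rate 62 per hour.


rho = lambda/mu = 51/62 = 0.8226

0.8226


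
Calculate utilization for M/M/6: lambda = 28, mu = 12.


rho = lambda/(c*mu) = 28/(6*12) = 0.3889

0.3889


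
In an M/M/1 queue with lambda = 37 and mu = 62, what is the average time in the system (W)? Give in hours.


W = 1/(mu - lambda) = 1/(62 - 37) = 0.04 hours

0.04 hours


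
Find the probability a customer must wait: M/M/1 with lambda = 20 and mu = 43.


P(wait) = rho = lambda/mu = 20/43 = 0.4651

0.4651


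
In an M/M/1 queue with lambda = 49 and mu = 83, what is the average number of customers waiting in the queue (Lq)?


rho = 49/83; Lq = rho^2/(1-rho) = 0.85

0.85


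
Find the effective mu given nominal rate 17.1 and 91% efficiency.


Effective rate = mu * efficiency = 17.1 * 0.91 = 15.56 per hour

15.56 per hour


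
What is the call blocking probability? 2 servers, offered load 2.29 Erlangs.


B(N,A) = (A^N/N!) / sum(A^k/k!, k=0..N) with N=2, A=2.29 = 0.4435

0.4435


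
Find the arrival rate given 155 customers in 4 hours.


lambda = total arrivals / time = 155 / 4 = 38.75 per hour

38.75 per hour


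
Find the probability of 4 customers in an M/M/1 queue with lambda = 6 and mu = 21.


rho = 6/21; P(n) = (1-rho)*rho^n = (1-6/21)*(6/21)^4 = 0.0048

0.0048


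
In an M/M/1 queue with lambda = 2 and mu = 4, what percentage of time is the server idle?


Idle fraction = (1 - rho) * 100 = (1 - 2/4) * 100 = 50.0%

50.0%


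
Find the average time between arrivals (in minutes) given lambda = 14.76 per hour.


Mean interarrival time = 60/lambda = 60/14.76 = 4.07 minutes

4.07 minutes


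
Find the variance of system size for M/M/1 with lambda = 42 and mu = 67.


rho = 42/67; Var(N) = rho/(1-rho)^2 = 4.5

4.5


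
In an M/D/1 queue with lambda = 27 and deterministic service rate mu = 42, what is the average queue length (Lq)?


M/D/1: Lq = rho^2 / (2*(1-rho)) where rho = 27/42; Lq = 0.58

0.58


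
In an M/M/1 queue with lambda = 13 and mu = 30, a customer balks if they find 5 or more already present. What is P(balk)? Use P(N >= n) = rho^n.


P(N >= 5) = rho^5 = (13/30)^5 = 0.0153

0.0153


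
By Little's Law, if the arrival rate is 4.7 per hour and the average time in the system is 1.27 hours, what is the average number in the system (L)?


L = lambda * W = 4.7 * 1.27 = 5.97

5.97


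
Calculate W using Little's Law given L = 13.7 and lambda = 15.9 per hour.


W = L / lambda = 13.7 / 15.9 = 0.8616 hours

0.8616 hours


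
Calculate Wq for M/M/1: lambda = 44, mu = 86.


rho = 44/86; Wq = rho/(mu - lambda) = 0.0122 hours

0.0122 hours


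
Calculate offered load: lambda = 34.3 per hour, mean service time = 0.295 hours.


Offered load a = lambda * E[S] = 34.3 * 0.295 = 10.12 Erlangs

10.12 Erlangs


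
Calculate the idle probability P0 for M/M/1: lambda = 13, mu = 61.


P0 = 1 - rho = 1 - 13/61 = 0.7869

0.7869


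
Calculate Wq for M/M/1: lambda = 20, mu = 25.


rho = 20/25; Wq = rho/(mu - lambda) = 0.16 hours

0.16 hours


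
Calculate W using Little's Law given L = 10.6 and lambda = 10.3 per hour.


W = L / lambda = 10.6 / 10.3 = 1.0291 hours

1.0291 hours


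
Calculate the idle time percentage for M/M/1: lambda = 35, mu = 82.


Idle fraction = (1 - rho) * 100 = (1 - 35/82) * 100 = 57.3%

57.3%


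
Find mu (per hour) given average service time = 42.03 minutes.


mu = 60 / avg_service_time = 60 / 42.03 = 1.43 per hour

1.43 per hour


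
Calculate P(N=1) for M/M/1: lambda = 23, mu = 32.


rho = 23/32; P(n) = (1-rho)*rho^n = (1-23/32)*(23/32)^1 = 0.2021

0.2021


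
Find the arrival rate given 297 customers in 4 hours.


lambda = total arrivals / time = 297 / 4 = 74.25 per hour

74.25 per hour


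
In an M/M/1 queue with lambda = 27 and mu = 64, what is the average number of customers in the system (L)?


rho = 27/64; L = rho/(1-rho) = 0.73

0.73


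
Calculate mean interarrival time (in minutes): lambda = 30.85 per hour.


Mean interarrival time = 60/lambda = 60/30.85 = 1.94 minutes

1.94 minutes


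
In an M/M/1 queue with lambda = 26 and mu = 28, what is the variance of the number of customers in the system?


rho = 26/28; Var(N) = rho/(1-rho)^2 = 182.0

182.0


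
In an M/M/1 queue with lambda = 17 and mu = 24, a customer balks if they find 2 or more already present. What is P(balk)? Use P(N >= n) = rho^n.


P(N >= 2) = rho^2 = (17/24)^2 = 0.5017

0.5017


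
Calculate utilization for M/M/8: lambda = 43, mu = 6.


rho = lambda/(c*mu) = 43/(8*6) = 0.8958

0.8958


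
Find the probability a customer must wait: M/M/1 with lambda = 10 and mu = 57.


P(wait) = rho = lambda/mu = 10/57 = 0.1754

0.1754


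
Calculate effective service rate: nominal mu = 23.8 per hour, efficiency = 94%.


Effective rate = mu * efficiency = 23.8 * 0.94 = 22.37 per hour

22.37 per hour


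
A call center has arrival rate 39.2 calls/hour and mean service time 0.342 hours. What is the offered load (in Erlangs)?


Offered load a = lambda * E[S] = 39.2 * 0.342 = 13.41 Erlangs

13.41 Erlangs


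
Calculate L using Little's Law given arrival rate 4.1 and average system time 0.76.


L = lambda * W = 4.1 * 0.76 = 3.12

3.12


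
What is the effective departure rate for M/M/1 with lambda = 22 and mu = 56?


For a stable queue (lambda < mu), throughput = lambda = 22 per hour

22 per hour


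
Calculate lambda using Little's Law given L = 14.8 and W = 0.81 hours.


lambda = L / W = 14.8 / 0.81 = 18.27 per hour

18.27 per hour


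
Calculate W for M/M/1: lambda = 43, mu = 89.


W = 1/(mu - lambda) = 1/(89 - 43) = 0.0217 hours

0.0217 hours


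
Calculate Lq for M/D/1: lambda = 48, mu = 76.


M/D/1: Lq = rho^2 / (2*(1-rho)) where rho = 48/76; Lq = 0.54

0.54


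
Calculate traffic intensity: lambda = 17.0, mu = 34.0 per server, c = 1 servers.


rho = lambda / (c * mu) = 17.0 / (1 * 34.0) = 0.5

0.5


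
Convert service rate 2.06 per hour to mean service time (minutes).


Mean service time = 60/mu = 60/2.06 = 29.13 minutes

29.13 minutes


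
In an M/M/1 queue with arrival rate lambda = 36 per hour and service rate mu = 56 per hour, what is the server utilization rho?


rho = lambda/mu = 36/56 = 0.6429

0.6429


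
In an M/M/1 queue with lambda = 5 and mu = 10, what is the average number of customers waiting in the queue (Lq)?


rho = 5/10; Lq = rho^2/(1-rho) = 0.5

0.5


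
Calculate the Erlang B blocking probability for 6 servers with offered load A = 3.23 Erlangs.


B(N,A) = (A^N/N!) / sum(A^k/k!, k=0..N) with N=6, A=3.23 = 0.0654

0.0654


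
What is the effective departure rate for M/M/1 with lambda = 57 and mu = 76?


For a stable queue (lambda < mu), throughput = lambda = 57 per hour

57 per hour


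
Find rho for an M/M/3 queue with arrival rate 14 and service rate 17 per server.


rho = lambda/(c*mu) = 14/(3*17) = 0.2745

0.2745


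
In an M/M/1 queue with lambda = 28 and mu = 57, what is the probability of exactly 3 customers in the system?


rho = 28/57; P(n) = (1-rho)*rho^n = (1-28/57)*(28/57)^3 = 0.0603

0.0603


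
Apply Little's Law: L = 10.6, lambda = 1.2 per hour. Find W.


W = L / lambda = 10.6 / 1.2 = 8.8333 hours

8.8333 hours


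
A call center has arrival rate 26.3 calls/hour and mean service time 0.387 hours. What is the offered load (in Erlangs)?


Offered load a = lambda * E[S] = 26.3 * 0.387 = 10.18 Erlangs

10.18 Erlangs


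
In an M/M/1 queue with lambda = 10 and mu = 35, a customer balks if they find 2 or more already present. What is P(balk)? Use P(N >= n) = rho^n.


P(N >= 2) = rho^2 = (10/35)^2 = 0.0816

0.0816


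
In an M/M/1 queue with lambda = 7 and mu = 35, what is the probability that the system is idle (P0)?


P0 = 1 - rho = 1 - 7/35 = 0.8

0.8


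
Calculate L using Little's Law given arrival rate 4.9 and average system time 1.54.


L = lambda * W = 4.9 * 1.54 = 7.55

7.55


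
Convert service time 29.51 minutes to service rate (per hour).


mu = 60 / avg_service_time = 60 / 29.51 = 2.03 per hour

2.03 per hour


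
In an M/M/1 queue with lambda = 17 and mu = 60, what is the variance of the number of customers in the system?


rho = 17/60; Var(N) = rho/(1-rho)^2 = 0.55

0.55


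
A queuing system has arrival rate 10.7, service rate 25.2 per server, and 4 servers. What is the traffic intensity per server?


rho = lambda / (c * mu) = 10.7 / (4 * 25.2) = 0.1062

0.1062


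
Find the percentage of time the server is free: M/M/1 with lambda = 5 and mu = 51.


Idle fraction = (1 - rho) * 100 = (1 - 5/51) * 100 = 90.2%

90.2%


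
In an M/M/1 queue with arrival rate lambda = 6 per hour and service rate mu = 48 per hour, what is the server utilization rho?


rho = lambda/mu = 6/48 = 0.125

0.125


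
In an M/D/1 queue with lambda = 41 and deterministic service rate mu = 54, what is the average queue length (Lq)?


M/D/1: Lq = rho^2 / (2*(1-rho)) where rho = 41/54; Lq = 1.2

1.2


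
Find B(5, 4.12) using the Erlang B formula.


B(N,A) = (A^N/N!) / sum(A^k/k!, k=0..N) with N=5, A=4.12 = 0.2098

0.2098


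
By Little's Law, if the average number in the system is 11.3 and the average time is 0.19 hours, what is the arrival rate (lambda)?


lambda = L / W = 11.3 / 0.19 = 59.47 per hour

59.47 per hour


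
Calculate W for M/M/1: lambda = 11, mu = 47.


W = 1/(mu - lambda) = 1/(47 - 11) = 0.0278 hours

0.0278 hours


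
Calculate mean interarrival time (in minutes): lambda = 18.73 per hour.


Mean interarrival time = 60/lambda = 60/18.73 = 3.2 minutes

3.2 minutes


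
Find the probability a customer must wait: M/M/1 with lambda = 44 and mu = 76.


P(wait) = rho = lambda/mu = 44/76 = 0.5789

0.5789


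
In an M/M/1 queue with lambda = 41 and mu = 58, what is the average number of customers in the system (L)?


rho = 41/58; L = rho/(1-rho) = 2.41

2.41


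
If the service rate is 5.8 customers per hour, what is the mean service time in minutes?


Mean service time = 60/mu = 60/5.8 = 10.34 minutes

10.34 minutes


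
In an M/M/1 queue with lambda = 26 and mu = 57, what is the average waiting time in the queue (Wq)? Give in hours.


rho = 26/57; Wq = rho/(mu - lambda) = 0.0147 hours

0.0147 hours


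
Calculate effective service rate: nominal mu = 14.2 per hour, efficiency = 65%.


Effective rate = mu * efficiency = 14.2 * 0.65 = 9.23 per hour

9.23 per hour


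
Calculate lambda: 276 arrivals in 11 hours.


lambda = total arrivals / time = 276 / 11 = 25.09 per hour

25.09 per hour


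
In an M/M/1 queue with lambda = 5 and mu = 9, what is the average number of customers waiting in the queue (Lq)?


rho = 5/9; Lq = rho^2/(1-rho) = 0.69

0.69


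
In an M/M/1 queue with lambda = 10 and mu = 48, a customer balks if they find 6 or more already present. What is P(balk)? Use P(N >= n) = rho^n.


P(N >= 6) = rho^6 = (10/48)^6 = 0.0001

0.0001


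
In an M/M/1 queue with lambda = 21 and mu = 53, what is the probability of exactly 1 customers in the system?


rho = 21/53; P(n) = (1-rho)*rho^n = (1-21/53)*(21/53)^1 = 0.2392

0.2392


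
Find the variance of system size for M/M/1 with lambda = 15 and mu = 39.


rho = 15/39; Var(N) = rho/(1-rho)^2 = 1.02

1.02


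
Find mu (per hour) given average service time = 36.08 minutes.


mu = 60 / avg_service_time = 60 / 36.08 = 1.66 per hour

1.66 per hour
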